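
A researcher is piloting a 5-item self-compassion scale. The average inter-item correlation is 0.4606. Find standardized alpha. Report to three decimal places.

Standardized α = k·r̄ / (1 + (k−1)·r̄) = 5 × 0.4606 / (1 + 4 × 0.4606)
  = 2.3030 / 2.8424 = 0.810

standardized alpha = 0.810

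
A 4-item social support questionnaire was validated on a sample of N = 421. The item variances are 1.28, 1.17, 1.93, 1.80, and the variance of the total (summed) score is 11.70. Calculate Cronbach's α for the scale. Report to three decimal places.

α = 0.629

Σσᵢ² = 1.28 + 1.17 + 1.93 + 1.80 = 6.18
α = (k/(k−1))·(1 − Σσᵢ²/σ²_total) = (4/3)·(1 − 6.18/11.70) = 0.629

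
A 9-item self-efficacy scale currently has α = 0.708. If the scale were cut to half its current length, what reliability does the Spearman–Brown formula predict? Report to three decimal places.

Length factor m = 1/2
α' = m·α / (1 − (1−m)·α)
   = 1/2 × 0.708 / (1 − (1 − 1/2) × 0.708)
   = 0.3540 / 0.6460 = 0.548

predicted reliability = 0.548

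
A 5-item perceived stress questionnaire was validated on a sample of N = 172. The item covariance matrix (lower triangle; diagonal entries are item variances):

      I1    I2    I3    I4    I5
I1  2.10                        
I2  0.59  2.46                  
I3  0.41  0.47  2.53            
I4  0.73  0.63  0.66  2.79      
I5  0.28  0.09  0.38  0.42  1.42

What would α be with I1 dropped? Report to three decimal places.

Remaining items: I2, I3, I4, I5 (k = 4).
Σσ²ᵢ = 2.46 + 2.53 + 2.79 + 1.42 = 9.20
total variance = 9.20 + 2 × 2.65 = 14.50
α (item deleted) = (4/3)·(1 − 9.20/14.50) = 0.487

α = 0.487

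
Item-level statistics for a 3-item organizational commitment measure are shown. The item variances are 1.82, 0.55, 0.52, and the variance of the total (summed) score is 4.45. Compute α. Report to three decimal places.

α = 0.526

sum of item variances = 1.82 + 0.55 + 0.52 = 2.89
α = (k/(k−1))·(1 − sum of item variances/Var(T)) = (3/2)·(1 − 2.89/4.45) = 0.526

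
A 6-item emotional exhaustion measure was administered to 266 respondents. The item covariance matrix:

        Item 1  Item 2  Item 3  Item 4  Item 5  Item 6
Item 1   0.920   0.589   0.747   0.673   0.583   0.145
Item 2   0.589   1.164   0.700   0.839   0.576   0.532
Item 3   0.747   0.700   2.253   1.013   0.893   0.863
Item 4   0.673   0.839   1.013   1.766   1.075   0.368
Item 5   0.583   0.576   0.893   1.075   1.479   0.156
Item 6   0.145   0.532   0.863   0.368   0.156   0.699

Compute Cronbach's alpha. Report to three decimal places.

ΣVar(i) = 0.920 + 1.164 + 2.253 + 1.766 + 1.479 + 0.699 = 8.281
Sum of off-diagonal covariances = 9.752
σ²_T = 8.281 + 2 × 9.752 = 27.785
α = (k/(k−1))·(1 − ΣVar(i)/σ²_T) = (6/5)·(1 − 8.281/27.785) = 0.842

Cronbach's alpha = 0.842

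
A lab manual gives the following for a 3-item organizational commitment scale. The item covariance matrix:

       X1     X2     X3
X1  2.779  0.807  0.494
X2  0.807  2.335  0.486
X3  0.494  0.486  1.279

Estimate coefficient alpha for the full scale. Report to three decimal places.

coefficient alpha = 0.538

Σσᵢ² = 2.779 + 2.335 + 1.279 = 6.393
Sum of the distinct covariances = 1.787
total variance = 6.393 + 2 × 1.787 = 9.967
α = (k/(k−1))·(1 − Σσᵢ²/total variance) = (3/2)·(1 − 6.393/9.967) = 0.538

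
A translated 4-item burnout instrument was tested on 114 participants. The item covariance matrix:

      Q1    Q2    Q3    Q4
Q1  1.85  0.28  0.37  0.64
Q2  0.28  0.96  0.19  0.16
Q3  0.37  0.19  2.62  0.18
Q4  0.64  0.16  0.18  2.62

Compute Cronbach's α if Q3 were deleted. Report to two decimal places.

Remaining items: Q1, Q2, Q4 (k = 3).
ΣVar(i) = 1.85 + 0.96 + 2.62 = 5.43
σ²_total = 5.43 + 2 × 1.08 = 7.59
α (item deleted) = (3/2)·(1 − 5.43/7.59) = 0.43

α = 0.43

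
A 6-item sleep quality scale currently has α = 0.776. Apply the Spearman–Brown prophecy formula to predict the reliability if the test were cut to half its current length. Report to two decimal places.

predicted reliability = 0.63

Length factor m = 1/2
α' = m·α / (1 − (1−m)·α)
   = 1/2 × 0.776 / (1 − (1 − 1/2) × 0.776)
   = 0.3880 / 0.6120 = 0.63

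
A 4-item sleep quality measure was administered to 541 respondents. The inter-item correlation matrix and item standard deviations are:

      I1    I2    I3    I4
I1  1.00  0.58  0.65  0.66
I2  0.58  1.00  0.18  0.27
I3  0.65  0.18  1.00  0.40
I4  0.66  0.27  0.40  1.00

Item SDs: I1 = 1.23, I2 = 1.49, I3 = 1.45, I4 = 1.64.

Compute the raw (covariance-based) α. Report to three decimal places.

α = 0.754

Σσ²ᵢ = 1.23² + 1.49² + 1.45² + 1.64² = 8.5251
Covariances σ_ij = r_ij · s_i · s_j:
  σ(I1,I2) = 0.58 × 1.23 × 1.49 = 1.0630
  σ(I1,I3) = 0.65 × 1.23 × 1.45 = 1.1593
  σ(I1,I4) = 0.66 × 1.23 × 1.64 = 1.3314
  σ(I2,I3) = 0.18 × 1.49 × 1.45 = 0.3889
  σ(I2,I4) = 0.27 × 1.49 × 1.64 = 0.6598
  σ(I3,I4) = 0.40 × 1.45 × 1.64 = 0.9512
σ²_T = Σσ²ᵢ + 2·Σσ_ij = 8.5251 + 2 × 5.5536 = 19.6323
α = (4/3)·(1 − 8.5251/19.6323) = 0.754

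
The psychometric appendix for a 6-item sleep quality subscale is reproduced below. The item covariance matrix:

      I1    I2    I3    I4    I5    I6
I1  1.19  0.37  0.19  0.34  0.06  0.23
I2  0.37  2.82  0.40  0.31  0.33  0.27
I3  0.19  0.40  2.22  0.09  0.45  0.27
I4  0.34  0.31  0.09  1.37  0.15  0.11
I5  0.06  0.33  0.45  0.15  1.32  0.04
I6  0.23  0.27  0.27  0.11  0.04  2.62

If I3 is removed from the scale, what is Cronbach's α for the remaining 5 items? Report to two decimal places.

Remaining items: I1, I2, I4, I5, I6 (k = 5).
Σσ²ᵢ = 1.19 + 2.82 + 1.37 + 1.32 + 2.62 = 9.32
σ²_total = 9.32 + 2 × 2.21 = 13.74
α (item deleted) = (5/4)·(1 − 9.32/13.74) = 0.40

α = 0.40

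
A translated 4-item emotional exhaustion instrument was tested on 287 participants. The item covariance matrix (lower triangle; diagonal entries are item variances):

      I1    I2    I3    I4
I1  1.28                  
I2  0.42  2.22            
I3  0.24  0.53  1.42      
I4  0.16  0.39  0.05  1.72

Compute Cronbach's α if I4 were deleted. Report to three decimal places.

Cronbach's α = 0.489

Remaining items: I1, I2, I3 (k = 3).
Σσᵢ² = 1.28 + 2.22 + 1.42 = 4.92
Var(T) = 4.92 + 2 × 1.19 = 7.30
α (item deleted) = (3/2)·(1 − 4.92/7.30) = 0.489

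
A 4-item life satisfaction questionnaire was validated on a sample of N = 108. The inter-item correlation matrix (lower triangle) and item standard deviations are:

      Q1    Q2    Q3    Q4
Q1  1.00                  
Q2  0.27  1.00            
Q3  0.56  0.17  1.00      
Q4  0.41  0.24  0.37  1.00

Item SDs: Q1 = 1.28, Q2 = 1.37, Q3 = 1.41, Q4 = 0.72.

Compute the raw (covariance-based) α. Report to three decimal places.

Σσ²ᵢ = 1.28² + 1.37² + 1.41² + 0.72² = 6.0218
Covariances σ_ij = r_ij · s_i · s_j:
  σ(Q1,Q2) = 0.27 × 1.28 × 1.37 = 0.4735
  σ(Q1,Q3) = 0.56 × 1.28 × 1.41 = 1.0107
  σ(Q1,Q4) = 0.41 × 1.28 × 0.72 = 0.3779
  σ(Q2,Q3) = 0.17 × 1.37 × 1.41 = 0.3284
  σ(Q2,Q4) = 0.24 × 1.37 × 0.72 = 0.2367
  σ(Q3,Q4) = 0.37 × 1.41 × 0.72 = 0.3756
σ²_T = Σσ²ᵢ + 2·Σσ_ij = 6.0218 + 2 × 2.8028 = 11.6274
α = (4/3)·(1 − 6.0218/11.6274) = 0.643

α = 0.643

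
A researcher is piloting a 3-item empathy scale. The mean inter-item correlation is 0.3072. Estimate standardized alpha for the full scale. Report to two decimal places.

α = 0.57

Standardized α = k·r̄ / (1 + (k−1)·r̄) = 3 × 0.3072 / (1 + 2 × 0.3072)
  = 0.9216 / 1.6144 = 0.57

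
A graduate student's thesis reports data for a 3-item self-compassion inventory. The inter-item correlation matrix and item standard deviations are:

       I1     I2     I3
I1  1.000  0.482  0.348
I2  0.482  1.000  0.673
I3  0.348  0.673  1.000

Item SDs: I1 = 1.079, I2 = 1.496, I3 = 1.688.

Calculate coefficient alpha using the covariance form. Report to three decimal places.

Σσ²ᵢ = 1.079² + 1.496² + 1.688² = 6.2516
Covariances σ_ij = r_ij · s_i · s_j:
  σ(I1,I2) = 0.482 × 1.079 × 1.496 = 0.7780
  σ(I1,I3) = 0.348 × 1.079 × 1.688 = 0.6338
  σ(I2,I3) = 0.673 × 1.496 × 1.688 = 1.6995
σ²_T = Σσ²ᵢ + 2·Σσ_ij = 6.2516 + 2 × 3.1113 = 12.4742
α = (3/2)·(1 − 6.2516/12.4742) = 0.748

coefficient alpha = 0.748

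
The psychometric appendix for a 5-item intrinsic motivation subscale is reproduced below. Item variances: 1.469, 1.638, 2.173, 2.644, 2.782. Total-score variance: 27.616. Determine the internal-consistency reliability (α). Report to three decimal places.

ΣVar(i) = 1.469 + 1.638 + 2.173 + 2.644 + 2.782 = 10.706
α = (k/(k−1))·(1 − ΣVar(i)/Var(T)) = (5/4)·(1 − 10.706/27.616) = 0.765

α = 0.765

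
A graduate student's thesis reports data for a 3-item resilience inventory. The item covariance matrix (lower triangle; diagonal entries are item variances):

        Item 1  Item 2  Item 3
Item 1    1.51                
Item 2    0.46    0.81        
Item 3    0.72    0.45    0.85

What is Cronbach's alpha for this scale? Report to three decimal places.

Cronbach's alpha = 0.760

Σσᵢ² = 1.51 + 0.81 + 0.85 = 3.17
Sum of off-diagonal covariances = 1.63
σ²_T = 3.17 + 2 × 1.63 = 6.43
α = (k/(k−1))·(1 − Σσᵢ²/σ²_T) = (3/2)·(1 − 3.17/6.43) = 0.760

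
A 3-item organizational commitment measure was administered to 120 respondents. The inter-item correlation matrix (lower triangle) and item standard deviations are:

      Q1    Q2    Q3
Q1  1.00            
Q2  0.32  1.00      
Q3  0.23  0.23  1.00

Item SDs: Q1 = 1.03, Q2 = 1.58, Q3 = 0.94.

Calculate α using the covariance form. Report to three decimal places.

Σσ²ᵢ = 1.03² + 1.58² + 0.94² = 4.4409
Covariances σ_ij = r_ij · s_i · s_j:
  σ(Q1,Q2) = 0.32 × 1.03 × 1.58 = 0.5208
  σ(Q1,Q3) = 0.23 × 1.03 × 0.94 = 0.2227
  σ(Q2,Q3) = 0.23 × 1.58 × 0.94 = 0.3416
σ²_T = Σσ²ᵢ + 2·Σσ_ij = 4.4409 + 2 × 1.0851 = 6.6111
α = (3/2)·(1 − 4.4409/6.6111) = 0.492

α = 0.492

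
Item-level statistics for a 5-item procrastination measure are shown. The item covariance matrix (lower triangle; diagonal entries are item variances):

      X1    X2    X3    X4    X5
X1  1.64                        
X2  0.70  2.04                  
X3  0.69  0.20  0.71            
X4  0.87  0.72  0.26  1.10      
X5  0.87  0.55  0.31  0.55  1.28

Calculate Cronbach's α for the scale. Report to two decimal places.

Σσ²ᵢ = 1.64 + 2.04 + 0.71 + 1.10 + 1.28 = 6.77
Sum of the distinct covariances = 5.72
Var(T) = 6.77 + 2 × 5.72 = 18.21
α = (k/(k−1))·(1 − Σσ²ᵢ/Var(T)) = (5/4)·(1 − 6.77/18.21) = 0.79

α = 0.79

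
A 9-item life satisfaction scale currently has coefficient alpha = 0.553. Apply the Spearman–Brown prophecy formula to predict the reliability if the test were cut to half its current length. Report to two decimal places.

predicted reliability = 0.38

Length factor m = 1/2
α' = m·α / (1 − (1−m)·α)
   = 1/2 × 0.553 / (1 − (1 − 1/2) × 0.553)
   = 0.2765 / 0.7235 = 0.38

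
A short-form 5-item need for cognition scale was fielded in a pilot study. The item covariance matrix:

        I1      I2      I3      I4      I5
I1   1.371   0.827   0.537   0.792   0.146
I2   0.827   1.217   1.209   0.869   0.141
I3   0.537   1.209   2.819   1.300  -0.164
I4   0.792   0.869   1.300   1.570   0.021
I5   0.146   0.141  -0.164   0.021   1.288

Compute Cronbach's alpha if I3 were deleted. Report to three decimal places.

α = 0.675

Remaining items: I1, I2, I4, I5 (k = 4).
Σσᵢ² = 1.371 + 1.217 + 1.570 + 1.288 = 5.446
σ²_total = 5.446 + 2 × 2.796 = 11.038
α (item deleted) = (4/3)·(1 − 5.446/11.038) = 0.675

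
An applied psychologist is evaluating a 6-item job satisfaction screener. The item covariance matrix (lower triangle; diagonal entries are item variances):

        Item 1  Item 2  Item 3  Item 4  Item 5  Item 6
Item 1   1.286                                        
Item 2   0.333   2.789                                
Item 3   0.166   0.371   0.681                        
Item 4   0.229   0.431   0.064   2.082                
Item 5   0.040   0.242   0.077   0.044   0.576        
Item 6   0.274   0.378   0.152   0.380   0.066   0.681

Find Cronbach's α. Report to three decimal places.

ΣVar(i) = 1.286 + 2.789 + 0.681 + 2.082 + 0.576 + 0.681 = 8.095
Sum of the distinct covariances = 3.247
σ²_total = 8.095 + 2 × 3.247 = 14.589
α = (k/(k−1))·(1 − ΣVar(i)/σ²_total) = (6/5)·(1 − 8.095/14.589) = 0.534

α = 0.534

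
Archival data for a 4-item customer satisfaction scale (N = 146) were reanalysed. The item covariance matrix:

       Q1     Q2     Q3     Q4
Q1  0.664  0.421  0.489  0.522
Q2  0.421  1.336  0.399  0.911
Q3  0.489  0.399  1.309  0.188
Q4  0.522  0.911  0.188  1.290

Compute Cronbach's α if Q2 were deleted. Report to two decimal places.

α = 0.64

Remaining items: Q1, Q3, Q4 (k = 3).
Σσ²ᵢ = 0.664 + 1.309 + 1.290 = 3.263
σ²_total = 3.263 + 2 × 1.199 = 5.661
α (item deleted) = (3/2)·(1 − 3.263/5.661) = 0.64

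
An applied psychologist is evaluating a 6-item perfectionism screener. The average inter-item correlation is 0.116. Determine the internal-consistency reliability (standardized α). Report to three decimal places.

Standardized α = k·r̄ / (1 + (k−1)·r̄) = 6 × 0.116 / (1 + 5 × 0.116)
  = 0.6960 / 1.5800 = 0.441

standardized α = 0.441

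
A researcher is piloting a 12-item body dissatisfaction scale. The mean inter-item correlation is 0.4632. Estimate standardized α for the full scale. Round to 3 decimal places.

α = 0.912

Standardized α = k·r̄ / (1 + (k−1)·r̄) = 12 × 0.4632 / (1 + 11 × 0.4632)
  = 5.5584 / 6.0952 = 0.912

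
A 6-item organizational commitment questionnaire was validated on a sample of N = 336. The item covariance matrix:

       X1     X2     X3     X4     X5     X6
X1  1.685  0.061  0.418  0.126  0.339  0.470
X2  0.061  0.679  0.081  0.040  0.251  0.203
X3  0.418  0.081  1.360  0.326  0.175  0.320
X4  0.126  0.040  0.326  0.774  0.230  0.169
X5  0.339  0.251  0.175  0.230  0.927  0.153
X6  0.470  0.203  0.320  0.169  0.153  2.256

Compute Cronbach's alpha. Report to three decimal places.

Cronbach's alpha = 0.560

sum of item variances = 1.685 + 0.679 + 1.360 + 0.774 + 0.927 + 2.256 = 7.681
Sum of the distinct covariances = 3.362
σ²_total = 7.681 + 2 × 3.362 = 14.405
α = (k/(k−1))·(1 − sum of item variances/σ²_total) = (6/5)·(1 − 7.681/14.405) = 0.560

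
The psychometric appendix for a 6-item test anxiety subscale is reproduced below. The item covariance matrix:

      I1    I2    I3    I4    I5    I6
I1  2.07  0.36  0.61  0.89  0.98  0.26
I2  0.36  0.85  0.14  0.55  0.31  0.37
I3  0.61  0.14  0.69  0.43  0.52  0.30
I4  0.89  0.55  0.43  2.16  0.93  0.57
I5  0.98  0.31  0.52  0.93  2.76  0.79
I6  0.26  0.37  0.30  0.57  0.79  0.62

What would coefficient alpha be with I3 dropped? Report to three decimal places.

coefficient alpha = 0.734

Remaining items: I1, I2, I4, I5, I6 (k = 5).
Σσᵢ² = 2.07 + 0.85 + 2.16 + 2.76 + 0.62 = 8.46
Var(T) = 8.46 + 2 × 6.01 = 20.48
α (item deleted) = (5/4)·(1 − 8.46/20.48) = 0.734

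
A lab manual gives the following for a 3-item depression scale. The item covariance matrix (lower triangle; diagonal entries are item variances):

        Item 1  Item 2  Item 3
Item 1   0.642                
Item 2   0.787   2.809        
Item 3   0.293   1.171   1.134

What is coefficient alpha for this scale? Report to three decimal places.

Σσᵢ² = 0.642 + 2.809 + 1.134 = 4.585
Σ_{i<j} σ_ij = 2.251
σ²_total = 4.585 + 2 × 2.251 = 9.087
α = (k/(k−1))·(1 − Σσᵢ²/σ²_total) = (3/2)·(1 − 4.585/9.087) = 0.743

coefficient alpha = 0.743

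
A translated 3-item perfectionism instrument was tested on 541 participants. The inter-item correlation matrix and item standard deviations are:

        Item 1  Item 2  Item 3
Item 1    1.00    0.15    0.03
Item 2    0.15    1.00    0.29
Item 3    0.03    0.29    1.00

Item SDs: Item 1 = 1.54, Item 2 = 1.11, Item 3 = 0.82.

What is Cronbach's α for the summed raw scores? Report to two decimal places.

α = 0.31

Σσ²ᵢ = 1.54² + 1.11² + 0.82² = 4.2761
Covariances σ_ij = r_ij · s_i · s_j:
  σ(Item 1,Item 2) = 0.15 × 1.54 × 1.11 = 0.2564
  σ(Item 1,Item 3) = 0.03 × 1.54 × 0.82 = 0.0379
  σ(Item 2,Item 3) = 0.29 × 1.11 × 0.82 = 0.2640
σ²_T = Σσ²ᵢ + 2·Σσ_ij = 4.2761 + 2 × 0.5583 = 5.3927
α = (3/2)·(1 − 4.2761/5.3927) = 0.31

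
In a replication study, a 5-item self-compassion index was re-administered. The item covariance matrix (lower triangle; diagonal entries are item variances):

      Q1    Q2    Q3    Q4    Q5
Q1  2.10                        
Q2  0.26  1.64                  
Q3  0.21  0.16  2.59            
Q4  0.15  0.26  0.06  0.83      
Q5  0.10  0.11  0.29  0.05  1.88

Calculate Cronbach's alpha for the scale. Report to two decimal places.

sum of item variances = 2.10 + 1.64 + 2.59 + 0.83 + 1.88 = 9.04
Sum of the distinct covariances = 1.65
Var(T) = 9.04 + 2 × 1.65 = 12.34
α = (k/(k−1))·(1 − sum of item variances/Var(T)) = (5/4)·(1 − 9.04/12.34) = 0.33

α = 0.33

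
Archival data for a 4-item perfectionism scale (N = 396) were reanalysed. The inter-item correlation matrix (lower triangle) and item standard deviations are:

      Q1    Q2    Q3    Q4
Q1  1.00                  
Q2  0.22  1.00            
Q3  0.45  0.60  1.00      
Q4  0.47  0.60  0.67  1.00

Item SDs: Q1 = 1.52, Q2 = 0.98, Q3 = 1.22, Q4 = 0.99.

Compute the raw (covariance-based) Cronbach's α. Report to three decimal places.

Σσ²ᵢ = 1.52² + 0.98² + 1.22² + 0.99² = 5.7393
Covariances σ_ij = r_ij · s_i · s_j:
  σ(Q1,Q2) = 0.22 × 1.52 × 0.98 = 0.3277
  σ(Q1,Q3) = 0.45 × 1.52 × 1.22 = 0.8345
  σ(Q1,Q4) = 0.47 × 1.52 × 0.99 = 0.7073
  σ(Q2,Q3) = 0.60 × 0.98 × 1.22 = 0.7174
  σ(Q2,Q4) = 0.60 × 0.98 × 0.99 = 0.5821
  σ(Q3,Q4) = 0.67 × 1.22 × 0.99 = 0.8092
σ²_T = Σσ²ᵢ + 2·Σσ_ij = 5.7393 + 2 × 3.9782 = 13.6957
α = (4/3)·(1 − 5.7393/13.6957) = 0.775

Cronbach's α = 0.775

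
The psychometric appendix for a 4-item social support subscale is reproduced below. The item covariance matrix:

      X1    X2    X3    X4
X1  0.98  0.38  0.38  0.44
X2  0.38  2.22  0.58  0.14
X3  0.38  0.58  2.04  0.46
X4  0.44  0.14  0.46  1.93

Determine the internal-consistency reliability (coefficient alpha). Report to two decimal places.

sum of item variances = 0.98 + 2.22 + 2.04 + 1.93 = 7.17
Sum of the distinct covariances = 2.38
σ²_total = 7.17 + 2 × 2.38 = 11.93
α = (k/(k−1))·(1 − sum of item variances/σ²_total) = (4/3)·(1 − 7.17/11.93) = 0.53

coefficient alpha = 0.53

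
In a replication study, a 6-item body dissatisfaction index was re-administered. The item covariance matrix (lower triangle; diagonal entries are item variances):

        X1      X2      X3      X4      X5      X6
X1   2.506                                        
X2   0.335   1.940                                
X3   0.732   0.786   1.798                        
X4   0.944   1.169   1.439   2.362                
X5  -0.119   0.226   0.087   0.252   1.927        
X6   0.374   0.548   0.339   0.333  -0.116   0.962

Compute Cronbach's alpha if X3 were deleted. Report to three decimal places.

α = 0.561

Remaining items: X1, X2, X4, X5, X6 (k = 5).
Σσᵢ² = 2.506 + 1.940 + 2.362 + 1.927 + 0.962 = 9.697
total variance = 9.697 + 2 × 3.946 = 17.589
α (item deleted) = (5/4)·(1 − 9.697/17.589) = 0.561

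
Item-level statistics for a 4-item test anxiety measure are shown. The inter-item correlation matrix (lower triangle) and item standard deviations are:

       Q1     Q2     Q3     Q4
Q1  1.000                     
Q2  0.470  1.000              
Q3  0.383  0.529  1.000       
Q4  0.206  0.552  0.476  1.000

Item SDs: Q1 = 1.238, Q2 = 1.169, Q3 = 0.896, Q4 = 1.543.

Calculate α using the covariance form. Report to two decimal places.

α = 0.73

Σσ²ᵢ = 1.238² + 1.169² + 0.896² + 1.543² = 6.0829
Covariances σ_ij = r_ij · s_i · s_j:
  σ(Q1,Q2) = 0.470 × 1.238 × 1.169 = 0.6802
  σ(Q1,Q3) = 0.383 × 1.238 × 0.896 = 0.4248
  σ(Q1,Q4) = 0.206 × 1.238 × 1.543 = 0.3935
  σ(Q2,Q3) = 0.529 × 1.169 × 0.896 = 0.5541
  σ(Q2,Q4) = 0.552 × 1.169 × 1.543 = 0.9957
  σ(Q3,Q4) = 0.476 × 0.896 × 1.543 = 0.6581
σ²_T = Σσ²ᵢ + 2·Σσ_ij = 6.0829 + 2 × 3.7064 = 13.4957
α = (4/3)·(1 − 6.0829/13.4957) = 0.73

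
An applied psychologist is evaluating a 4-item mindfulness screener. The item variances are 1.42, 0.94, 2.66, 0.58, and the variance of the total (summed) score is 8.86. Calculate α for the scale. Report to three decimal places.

α = 0.491

Σσᵢ² = 1.42 + 0.94 + 2.66 + 0.58 = 5.60
α = (k/(k−1))·(1 − Σσᵢ²/Var(T)) = (4/3)·(1 − 5.60/8.86) = 0.491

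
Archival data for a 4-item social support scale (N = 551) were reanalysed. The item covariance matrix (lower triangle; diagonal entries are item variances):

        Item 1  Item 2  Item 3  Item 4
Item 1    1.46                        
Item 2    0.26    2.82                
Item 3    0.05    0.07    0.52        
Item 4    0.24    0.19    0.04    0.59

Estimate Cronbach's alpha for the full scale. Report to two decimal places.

Σσ²ᵢ = 1.46 + 2.82 + 0.52 + 0.59 = 5.39
Σ_{i<j} σ_ij = 0.85
σ²_T = 5.39 + 2 × 0.85 = 7.09
α = (k/(k−1))·(1 − Σσ²ᵢ/σ²_T) = (4/3)·(1 − 5.39/7.09) = 0.32

α = 0.32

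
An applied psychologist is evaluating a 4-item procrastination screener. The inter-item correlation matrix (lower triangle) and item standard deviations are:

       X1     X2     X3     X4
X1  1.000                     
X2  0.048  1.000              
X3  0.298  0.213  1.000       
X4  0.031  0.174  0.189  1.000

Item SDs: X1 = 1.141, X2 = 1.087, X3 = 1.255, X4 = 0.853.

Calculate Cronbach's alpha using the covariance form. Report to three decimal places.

Cronbach's alpha = 0.438

Σσ²ᵢ = 1.141² + 1.087² + 1.255² + 0.853² = 4.7861
Covariances σ_ij = r_ij · s_i · s_j:
  σ(X1,X2) = 0.048 × 1.141 × 1.087 = 0.0595
  σ(X1,X3) = 0.298 × 1.141 × 1.255 = 0.4267
  σ(X1,X4) = 0.031 × 1.141 × 0.853 = 0.0302
  σ(X2,X3) = 0.213 × 1.087 × 1.255 = 0.2906
  σ(X2,X4) = 0.174 × 1.087 × 0.853 = 0.1613
  σ(X3,X4) = 0.189 × 1.255 × 0.853 = 0.2023
σ²_T = Σσ²ᵢ + 2·Σσ_ij = 4.7861 + 2 × 1.1706 = 7.1273
α = (4/3)·(1 − 4.7861/7.1273) = 0.438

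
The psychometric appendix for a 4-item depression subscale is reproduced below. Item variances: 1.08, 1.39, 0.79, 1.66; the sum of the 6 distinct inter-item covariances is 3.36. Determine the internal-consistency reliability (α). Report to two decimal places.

α = 0.77

sum of item variances = 1.08 + 1.39 + 0.79 + 1.66 = 4.92
Sum of distinct covariances = 3.36
total variance = sum of item variances + 2·Σcov = 4.92 + 2 × 3.36 = 11.64
α = (4/3)·(1 − 4.92/11.64) = 0.77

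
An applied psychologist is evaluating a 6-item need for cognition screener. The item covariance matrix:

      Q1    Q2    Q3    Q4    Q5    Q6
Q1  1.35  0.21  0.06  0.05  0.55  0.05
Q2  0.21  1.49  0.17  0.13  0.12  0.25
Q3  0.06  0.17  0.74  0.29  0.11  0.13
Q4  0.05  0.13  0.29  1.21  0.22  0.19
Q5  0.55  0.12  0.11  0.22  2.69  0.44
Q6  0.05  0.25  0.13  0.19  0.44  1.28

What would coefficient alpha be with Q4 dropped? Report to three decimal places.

coefficient alpha = 0.445

Remaining items: Q1, Q2, Q3, Q5, Q6 (k = 5).
Σσ²ᵢ = 1.35 + 1.49 + 0.74 + 2.69 + 1.28 = 7.55
total variance = 7.55 + 2 × 2.09 = 11.73
α (item deleted) = (5/4)·(1 − 7.55/11.73) = 0.445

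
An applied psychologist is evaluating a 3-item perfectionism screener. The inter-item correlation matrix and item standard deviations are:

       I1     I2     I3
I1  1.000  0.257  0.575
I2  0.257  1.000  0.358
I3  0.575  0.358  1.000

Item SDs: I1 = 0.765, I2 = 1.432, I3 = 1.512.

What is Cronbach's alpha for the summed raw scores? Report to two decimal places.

Cronbach's alpha = 0.62

Σσ²ᵢ = 0.765² + 1.432² + 1.512² = 4.9220
Covariances σ_ij = r_ij · s_i · s_j:
  σ(I1,I2) = 0.257 × 0.765 × 1.432 = 0.2815
  σ(I1,I3) = 0.575 × 0.765 × 1.512 = 0.6651
  σ(I2,I3) = 0.358 × 1.432 × 1.512 = 0.7751
σ²_T = Σσ²ᵢ + 2·Σσ_ij = 4.9220 + 2 × 1.7217 = 8.3654
α = (3/2)·(1 − 4.9220/8.3654) = 0.62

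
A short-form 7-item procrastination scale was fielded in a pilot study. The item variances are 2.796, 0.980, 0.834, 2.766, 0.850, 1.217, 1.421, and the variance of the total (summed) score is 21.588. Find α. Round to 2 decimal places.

ΣVar(i) = 2.796 + 0.980 + 0.834 + 2.766 + 0.850 + 1.217 + 1.421 = 10.864
α = (k/(k−1))·(1 − ΣVar(i)/total variance) = (7/6)·(1 − 10.864/21.588) = 0.58

α = 0.58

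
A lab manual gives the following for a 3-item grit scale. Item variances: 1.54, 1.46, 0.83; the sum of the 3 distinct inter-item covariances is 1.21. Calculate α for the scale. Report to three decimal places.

α = 0.581

sum of item variances = 1.54 + 1.46 + 0.83 = 3.83
Sum of distinct covariances = 1.21
σ²_T = sum of item variances + 2·Σcov = 3.83 + 2 × 1.21 = 6.25
α = (3/2)·(1 − 3.83/6.25) = 0.581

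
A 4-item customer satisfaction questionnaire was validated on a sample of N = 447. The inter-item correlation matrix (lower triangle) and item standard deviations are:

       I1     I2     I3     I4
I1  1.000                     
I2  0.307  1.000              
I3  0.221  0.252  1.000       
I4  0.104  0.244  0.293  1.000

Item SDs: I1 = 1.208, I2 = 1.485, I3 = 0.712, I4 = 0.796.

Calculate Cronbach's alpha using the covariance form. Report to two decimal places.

α = 0.53

Σσ²ᵢ = 1.208² + 1.485² + 0.712² + 0.796² = 4.8050
Covariances σ_ij = r_ij · s_i · s_j:
  σ(I1,I2) = 0.307 × 1.208 × 1.485 = 0.5507
  σ(I1,I3) = 0.221 × 1.208 × 0.712 = 0.1901
  σ(I1,I4) = 0.104 × 1.208 × 0.796 = 0.1000
  σ(I2,I3) = 0.252 × 1.485 × 0.712 = 0.2664
  σ(I2,I4) = 0.244 × 1.485 × 0.796 = 0.2884
  σ(I3,I4) = 0.293 × 0.712 × 0.796 = 0.1661
σ²_T = Σσ²ᵢ + 2·Σσ_ij = 4.8050 + 2 × 1.5617 = 7.9284
α = (4/3)·(1 − 4.8050/7.9284) = 0.53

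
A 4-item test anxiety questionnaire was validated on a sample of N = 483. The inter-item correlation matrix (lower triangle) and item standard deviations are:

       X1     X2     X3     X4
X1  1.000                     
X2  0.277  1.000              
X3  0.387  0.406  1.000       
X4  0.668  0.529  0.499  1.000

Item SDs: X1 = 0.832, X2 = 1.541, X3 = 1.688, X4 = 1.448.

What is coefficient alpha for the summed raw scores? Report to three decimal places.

Σσ²ᵢ = 0.832² + 1.541² + 1.688² + 1.448² = 8.0130
Covariances σ_ij = r_ij · s_i · s_j:
  σ(X1,X2) = 0.277 × 0.832 × 1.541 = 0.3551
  σ(X1,X3) = 0.387 × 0.832 × 1.688 = 0.5435
  σ(X1,X4) = 0.668 × 0.832 × 1.448 = 0.8048
  σ(X2,X3) = 0.406 × 1.541 × 1.688 = 1.0561
  σ(X2,X4) = 0.529 × 1.541 × 1.448 = 1.1804
  σ(X3,X4) = 0.499 × 1.688 × 1.448 = 1.2197
σ²_T = Σσ²ᵢ + 2·Σσ_ij = 8.0130 + 2 × 5.1596 = 18.3322
α = (4/3)·(1 − 8.0130/18.3322) = 0.751

coefficient alpha = 0.751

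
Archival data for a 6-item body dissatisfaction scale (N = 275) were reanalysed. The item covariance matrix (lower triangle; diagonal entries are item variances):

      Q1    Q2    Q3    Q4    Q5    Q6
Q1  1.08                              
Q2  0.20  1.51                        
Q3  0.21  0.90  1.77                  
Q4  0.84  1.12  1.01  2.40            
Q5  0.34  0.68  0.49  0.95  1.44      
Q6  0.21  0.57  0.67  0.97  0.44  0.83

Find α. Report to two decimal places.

α = 0.82

ΣVar(i) = 1.08 + 1.51 + 1.77 + 2.40 + 1.44 + 0.83 = 9.03
Sum of off-diagonal covariances = 9.60
total variance = 9.03 + 2 × 9.60 = 28.23
α = (k/(k−1))·(1 − ΣVar(i)/total variance) = (6/5)·(1 − 9.03/28.23) = 0.82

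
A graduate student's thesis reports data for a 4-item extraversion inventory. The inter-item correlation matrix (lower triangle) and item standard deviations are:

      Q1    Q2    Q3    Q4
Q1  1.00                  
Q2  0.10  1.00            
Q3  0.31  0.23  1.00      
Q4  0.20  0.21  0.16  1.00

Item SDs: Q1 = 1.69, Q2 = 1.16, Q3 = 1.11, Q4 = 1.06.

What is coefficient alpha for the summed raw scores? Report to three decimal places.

α = 0.486

Σσ²ᵢ = 1.69² + 1.16² + 1.11² + 1.06² = 6.5574
Covariances σ_ij = r_ij · s_i · s_j:
  σ(Q1,Q2) = 0.10 × 1.69 × 1.16 = 0.1960
  σ(Q1,Q3) = 0.31 × 1.69 × 1.11 = 0.5815
  σ(Q1,Q4) = 0.20 × 1.69 × 1.06 = 0.3583
  σ(Q2,Q3) = 0.23 × 1.16 × 1.11 = 0.2961
  σ(Q2,Q4) = 0.21 × 1.16 × 1.06 = 0.2582
  σ(Q3,Q4) = 0.16 × 1.11 × 1.06 = 0.1883
σ²_T = Σσ²ᵢ + 2·Σσ_ij = 6.5574 + 2 × 1.8784 = 10.3142
α = (4/3)·(1 − 6.5574/10.3142) = 0.486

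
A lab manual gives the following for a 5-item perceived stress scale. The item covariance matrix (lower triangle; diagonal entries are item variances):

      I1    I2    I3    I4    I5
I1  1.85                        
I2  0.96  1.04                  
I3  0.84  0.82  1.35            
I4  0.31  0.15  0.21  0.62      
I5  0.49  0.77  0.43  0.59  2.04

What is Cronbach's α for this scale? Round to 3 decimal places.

Cronbach's α = 0.772

Σσ²ᵢ = 1.85 + 1.04 + 1.35 + 0.62 + 2.04 = 6.90
Sum of off-diagonal covariances = 5.57
Var(T) = 6.90 + 2 × 5.57 = 18.04
α = (k/(k−1))·(1 − Σσ²ᵢ/Var(T)) = (5/4)·(1 − 6.90/18.04) = 0.772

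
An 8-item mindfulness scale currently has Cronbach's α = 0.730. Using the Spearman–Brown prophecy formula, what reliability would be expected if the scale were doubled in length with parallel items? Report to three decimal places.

Length factor m = 2
α' = m·α / (1 + (m−1)·α)
   = 2 × 0.730 / (1 + (2 − 1) × 0.730)
   = 1.4600 / 1.7300 = 0.844

predicted reliability = 0.844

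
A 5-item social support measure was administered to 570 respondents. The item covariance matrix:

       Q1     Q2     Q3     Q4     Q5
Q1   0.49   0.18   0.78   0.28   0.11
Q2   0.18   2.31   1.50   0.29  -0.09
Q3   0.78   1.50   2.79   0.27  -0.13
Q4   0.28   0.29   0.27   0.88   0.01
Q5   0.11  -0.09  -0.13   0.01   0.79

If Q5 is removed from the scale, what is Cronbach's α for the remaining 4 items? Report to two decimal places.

α = 0.67

Remaining items: Q1, Q2, Q3, Q4 (k = 4).
ΣVar(i) = 0.49 + 2.31 + 2.79 + 0.88 = 6.47
σ²_total = 6.47 + 2 × 3.30 = 13.07
α (item deleted) = (4/3)·(1 − 6.47/13.07) = 0.67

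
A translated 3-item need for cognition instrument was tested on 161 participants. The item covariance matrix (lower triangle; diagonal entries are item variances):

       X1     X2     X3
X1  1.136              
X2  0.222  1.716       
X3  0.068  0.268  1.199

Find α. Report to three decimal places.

sum of item variances = 1.136 + 1.716 + 1.199 = 4.051
Sum of the distinct covariances = 0.558
σ²_total = 4.051 + 2 × 0.558 = 5.167
α = (k/(k−1))·(1 − sum of item variances/σ²_total) = (3/2)·(1 − 4.051/5.167) = 0.324

α = 0.324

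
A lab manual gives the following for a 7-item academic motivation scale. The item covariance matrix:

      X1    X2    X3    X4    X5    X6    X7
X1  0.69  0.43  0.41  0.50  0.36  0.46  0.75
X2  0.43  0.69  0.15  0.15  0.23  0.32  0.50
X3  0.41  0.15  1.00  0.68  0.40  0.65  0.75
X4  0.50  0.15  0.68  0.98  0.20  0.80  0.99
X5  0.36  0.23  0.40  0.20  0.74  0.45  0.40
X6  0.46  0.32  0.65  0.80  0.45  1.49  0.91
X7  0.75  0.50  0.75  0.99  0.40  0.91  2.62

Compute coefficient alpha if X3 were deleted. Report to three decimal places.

coefficient alpha = 0.809

Remaining items: X1, X2, X4, X5, X6, X7 (k = 6).
sum of item variances = 0.69 + 0.69 + 0.98 + 0.74 + 1.49 + 2.62 = 7.21
σ²_T = 7.21 + 2 × 7.45 = 22.11
α (item deleted) = (6/5)·(1 − 7.21/22.11) = 0.809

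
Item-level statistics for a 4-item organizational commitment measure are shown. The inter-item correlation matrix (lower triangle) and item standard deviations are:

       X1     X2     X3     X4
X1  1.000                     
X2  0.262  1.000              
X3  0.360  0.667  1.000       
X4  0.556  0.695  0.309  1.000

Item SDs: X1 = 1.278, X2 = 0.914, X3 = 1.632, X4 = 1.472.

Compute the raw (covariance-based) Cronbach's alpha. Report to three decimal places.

α = 0.756

Σσ²ᵢ = 1.278² + 0.914² + 1.632² + 1.472² = 7.2989
Covariances σ_ij = r_ij · s_i · s_j:
  σ(X1,X2) = 0.262 × 1.278 × 0.914 = 0.3060
  σ(X1,X3) = 0.360 × 1.278 × 1.632 = 0.7509
  σ(X1,X4) = 0.556 × 1.278 × 1.472 = 1.0460
  σ(X2,X3) = 0.667 × 0.914 × 1.632 = 0.9949
  σ(X2,X4) = 0.695 × 0.914 × 1.472 = 0.9351
  σ(X3,X4) = 0.309 × 1.632 × 1.472 = 0.7423
σ²_T = Σσ²ᵢ + 2·Σσ_ij = 7.2989 + 2 × 4.7752 = 16.8493
α = (4/3)·(1 − 7.2989/16.8493) = 0.756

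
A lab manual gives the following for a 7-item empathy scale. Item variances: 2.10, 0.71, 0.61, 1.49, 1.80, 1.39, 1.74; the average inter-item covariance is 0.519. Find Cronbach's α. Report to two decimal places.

ΣVar(i) = 2.10 + 0.71 + 0.61 + 1.49 + 1.80 + 1.39 + 1.74 = 9.84
Sum of the 21 distinct covariances = 21 × 0.519 = 10.899
Var(T) = ΣVar(i) + 2·Σcov = 9.84 + 2 × 10.899 = 31.638
α = (7/6)·(1 − 9.84/31.638) = 0.80

α = 0.80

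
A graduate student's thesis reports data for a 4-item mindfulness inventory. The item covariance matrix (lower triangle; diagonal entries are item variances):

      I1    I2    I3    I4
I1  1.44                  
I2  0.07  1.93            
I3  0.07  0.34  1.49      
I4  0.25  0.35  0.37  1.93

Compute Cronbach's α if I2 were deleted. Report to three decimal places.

Remaining items: I1, I3, I4 (k = 3).
Σσ²ᵢ = 1.44 + 1.49 + 1.93 = 4.86
σ²_total = 4.86 + 2 × 0.69 = 6.24
α (item deleted) = (3/2)·(1 − 4.86/6.24) = 0.332

Cronbach's α = 0.332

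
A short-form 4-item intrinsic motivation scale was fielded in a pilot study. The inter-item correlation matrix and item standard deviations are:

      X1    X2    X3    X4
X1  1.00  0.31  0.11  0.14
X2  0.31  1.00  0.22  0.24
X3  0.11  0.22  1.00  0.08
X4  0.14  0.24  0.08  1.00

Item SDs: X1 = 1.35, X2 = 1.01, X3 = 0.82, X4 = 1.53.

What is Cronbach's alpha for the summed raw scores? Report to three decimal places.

α = 0.449

Σσ²ᵢ = 1.35² + 1.01² + 0.82² + 1.53² = 5.8559
Covariances σ_ij = r_ij · s_i · s_j:
  σ(X1,X2) = 0.31 × 1.35 × 1.01 = 0.4227
  σ(X1,X3) = 0.11 × 1.35 × 0.82 = 0.1218
  σ(X1,X4) = 0.14 × 1.35 × 1.53 = 0.2892
  σ(X2,X3) = 0.22 × 1.01 × 0.82 = 0.1822
  σ(X2,X4) = 0.24 × 1.01 × 1.53 = 0.3709
  σ(X3,X4) = 0.08 × 0.82 × 1.53 = 0.1004
σ²_T = Σσ²ᵢ + 2·Σσ_ij = 5.8559 + 2 × 1.4872 = 8.8303
α = (4/3)·(1 − 5.8559/8.8303) = 0.449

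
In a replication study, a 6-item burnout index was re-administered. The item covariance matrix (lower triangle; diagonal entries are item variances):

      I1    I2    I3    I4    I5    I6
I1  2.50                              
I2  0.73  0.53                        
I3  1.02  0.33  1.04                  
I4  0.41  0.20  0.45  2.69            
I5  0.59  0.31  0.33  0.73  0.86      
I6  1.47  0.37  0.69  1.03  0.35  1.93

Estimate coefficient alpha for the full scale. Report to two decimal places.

Σσᵢ² = 2.50 + 0.53 + 1.04 + 2.69 + 0.86 + 1.93 = 9.55
Sum of off-diagonal covariances = 9.01
total variance = 9.55 + 2 × 9.01 = 27.57
α = (k/(k−1))·(1 − Σσᵢ²/total variance) = (6/5)·(1 − 9.55/27.57) = 0.78

α = 0.78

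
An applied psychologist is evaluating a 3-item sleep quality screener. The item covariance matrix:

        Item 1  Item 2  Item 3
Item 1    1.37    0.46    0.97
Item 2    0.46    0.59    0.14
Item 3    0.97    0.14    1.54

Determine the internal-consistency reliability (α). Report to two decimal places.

Σσ²ᵢ = 1.37 + 0.59 + 1.54 = 3.50
Σ_{i<j} σ_ij = 1.57
Var(T) = 3.50 + 2 × 1.57 = 6.64
α = (k/(k−1))·(1 − Σσ²ᵢ/Var(T)) = (3/2)·(1 − 3.50/6.64) = 0.71

α = 0.71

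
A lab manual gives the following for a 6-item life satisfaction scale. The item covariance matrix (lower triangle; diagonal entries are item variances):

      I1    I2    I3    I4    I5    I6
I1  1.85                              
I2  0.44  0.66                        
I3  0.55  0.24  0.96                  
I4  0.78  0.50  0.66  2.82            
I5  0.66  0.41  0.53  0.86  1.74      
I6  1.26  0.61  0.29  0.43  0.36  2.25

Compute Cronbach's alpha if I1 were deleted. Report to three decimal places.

Cronbach's alpha = 0.671

Remaining items: I2, I3, I4, I5, I6 (k = 5).
Σσᵢ² = 0.66 + 0.96 + 2.82 + 1.74 + 2.25 = 8.43
Var(T) = 8.43 + 2 × 4.89 = 18.21
α (item deleted) = (5/4)·(1 − 8.43/18.21) = 0.671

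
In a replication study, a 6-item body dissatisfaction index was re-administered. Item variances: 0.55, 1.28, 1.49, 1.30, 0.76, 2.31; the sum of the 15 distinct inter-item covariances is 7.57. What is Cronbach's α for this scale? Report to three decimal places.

Σσ²ᵢ = 0.55 + 1.28 + 1.49 + 1.30 + 0.76 + 2.31 = 7.69
Sum of distinct covariances = 7.57
σ²_T = Σσ²ᵢ + 2·Σcov = 7.69 + 2 × 7.57 = 22.83
α = (6/5)·(1 − 7.69/22.83) = 0.796

α = 0.796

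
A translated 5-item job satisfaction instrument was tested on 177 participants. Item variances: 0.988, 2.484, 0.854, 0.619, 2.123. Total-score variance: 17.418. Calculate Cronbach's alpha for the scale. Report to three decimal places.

Σσ²ᵢ = 0.988 + 2.484 + 0.854 + 0.619 + 2.123 = 7.068
α = (k/(k−1))·(1 − Σσ²ᵢ/σ²_total) = (5/4)·(1 − 7.068/17.418) = 0.743

Cronbach's alpha = 0.743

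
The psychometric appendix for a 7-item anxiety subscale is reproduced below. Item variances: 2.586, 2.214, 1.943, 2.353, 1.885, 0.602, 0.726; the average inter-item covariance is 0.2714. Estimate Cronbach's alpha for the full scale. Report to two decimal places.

Cronbach's alpha = 0.56

sum of item variances = 2.586 + 2.214 + 1.943 + 2.353 + 1.885 + 0.602 + 0.726 = 12.309
Sum of the 21 distinct covariances = 21 × 0.2714 = 5.6994
Var(T) = sum of item variances + 2·Σcov = 12.309 + 2 × 5.6994 = 23.7078
α = (7/6)·(1 − 12.309/23.7078) = 0.56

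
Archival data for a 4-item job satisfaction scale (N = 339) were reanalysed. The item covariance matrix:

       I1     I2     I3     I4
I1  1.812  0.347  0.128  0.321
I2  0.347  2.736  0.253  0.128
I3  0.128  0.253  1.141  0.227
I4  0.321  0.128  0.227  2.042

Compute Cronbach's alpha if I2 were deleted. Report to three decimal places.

α = 0.320

Remaining items: I1, I3, I4 (k = 3).
sum of item variances = 1.812 + 1.141 + 2.042 = 4.995
σ²_T = 4.995 + 2 × 0.676 = 6.347
α (item deleted) = (3/2)·(1 − 4.995/6.347) = 0.320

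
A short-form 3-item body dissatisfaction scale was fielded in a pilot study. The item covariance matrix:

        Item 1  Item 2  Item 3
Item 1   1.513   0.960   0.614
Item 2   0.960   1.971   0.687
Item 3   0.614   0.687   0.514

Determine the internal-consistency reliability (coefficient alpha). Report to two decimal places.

α = 0.80

ΣVar(i) = 1.513 + 1.971 + 0.514 = 3.998
Sum of the distinct covariances = 2.261
Var(T) = 3.998 + 2 × 2.261 = 8.520
α = (k/(k−1))·(1 − ΣVar(i)/Var(T)) = (3/2)·(1 − 3.998/8.520) = 0.80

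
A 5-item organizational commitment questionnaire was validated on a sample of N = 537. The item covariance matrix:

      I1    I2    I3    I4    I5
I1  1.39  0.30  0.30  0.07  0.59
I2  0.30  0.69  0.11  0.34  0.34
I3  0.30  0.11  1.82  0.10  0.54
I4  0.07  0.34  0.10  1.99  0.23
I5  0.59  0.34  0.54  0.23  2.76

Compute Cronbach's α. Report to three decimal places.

Cronbach's α = 0.504

Σσ²ᵢ = 1.39 + 0.69 + 1.82 + 1.99 + 2.76 = 8.65
Sum of off-diagonal covariances = 2.92
total variance = 8.65 + 2 × 2.92 = 14.49
α = (k/(k−1))·(1 − Σσ²ᵢ/total variance) = (5/4)·(1 − 8.65/14.49) = 0.504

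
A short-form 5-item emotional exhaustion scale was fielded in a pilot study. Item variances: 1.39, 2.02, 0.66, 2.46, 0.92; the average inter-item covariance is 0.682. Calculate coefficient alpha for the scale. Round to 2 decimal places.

coefficient alpha = 0.81

ΣVar(i) = 1.39 + 2.02 + 0.66 + 2.46 + 0.92 = 7.45
Sum of the 10 distinct covariances = 10 × 0.682 = 6.820
total variance = ΣVar(i) + 2·Σcov = 7.45 + 2 × 6.820 = 21.090
α = (5/4)·(1 − 7.45/21.090) = 0.81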